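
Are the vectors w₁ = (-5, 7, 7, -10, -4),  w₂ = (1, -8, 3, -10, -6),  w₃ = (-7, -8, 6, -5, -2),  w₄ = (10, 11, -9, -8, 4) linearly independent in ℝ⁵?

Place the vectors as rows of a 4×5 matrix and reduce to echelon form.
The reduction yields 4 nonzero rows, so the rank is 4.
Since rank = 4 (the number of vectors), the set is linearly independent.

linearly independent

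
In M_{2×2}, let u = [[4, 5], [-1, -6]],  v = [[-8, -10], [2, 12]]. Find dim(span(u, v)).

Represent each element by its coordinate vector in ℝ⁴.
Row-reduce the 2×4 matrix with these as rows.
Exactly 1 pivot survives; hence the rank is 1.

1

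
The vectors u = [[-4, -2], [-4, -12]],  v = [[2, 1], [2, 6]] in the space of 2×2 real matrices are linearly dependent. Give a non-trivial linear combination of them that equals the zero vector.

Write each element as a vector in ℝ⁴ using {E₁₁, E₁₂, E₂₁, E₂₂}.
Write the vectors as columns of a matrix and find a nonzero vector in its null space.
A generator of the null space is (1, 2).

u + 2v = 0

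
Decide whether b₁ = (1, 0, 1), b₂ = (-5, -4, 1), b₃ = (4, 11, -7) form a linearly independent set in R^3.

linearly independent

The matrix [b₁|b₂|b₃] has determinant -22.
A nonzero determinant means the columns are linearly independent.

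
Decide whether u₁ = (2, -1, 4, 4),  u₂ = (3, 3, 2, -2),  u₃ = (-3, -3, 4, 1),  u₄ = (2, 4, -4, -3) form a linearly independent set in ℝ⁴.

linearly independent

Place the vectors as rows of a 4×4 matrix and reduce to echelon form.
The reduction yields 4 nonzero rows, so the rank is 4.
Since rank = 4 (the number of vectors), the set is linearly independent.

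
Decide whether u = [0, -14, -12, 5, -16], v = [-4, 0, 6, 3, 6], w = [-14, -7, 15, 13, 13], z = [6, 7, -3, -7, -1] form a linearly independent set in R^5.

Row-reduce the matrix whose columns are u, v, w, z.
The reduction yields 2 nonzero rows, so the rank is 2.
Since rank 2 < 4, the set is linearly dependent.

linearly dependent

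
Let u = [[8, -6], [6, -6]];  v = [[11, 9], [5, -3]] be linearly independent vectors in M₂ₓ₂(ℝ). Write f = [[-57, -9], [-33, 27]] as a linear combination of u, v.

f = -3u - 3v

Take coordinate vectors relative to {E₁₁, E₁₂, E₂₁, E₂₂}.
Set up the augmented matrix [u | v | f] and row-reduce.
The system has the unique solution (c₁, c₂) = (-3, -3).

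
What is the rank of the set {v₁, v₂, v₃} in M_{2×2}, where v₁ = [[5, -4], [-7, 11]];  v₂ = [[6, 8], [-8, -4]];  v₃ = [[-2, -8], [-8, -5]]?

Represent each element by its coordinate vector in ℝ⁴.
Row-reduce the 3×4 matrix with these as rows.
Reduction leaves 3 leading entries, giving rank 3.

rank 3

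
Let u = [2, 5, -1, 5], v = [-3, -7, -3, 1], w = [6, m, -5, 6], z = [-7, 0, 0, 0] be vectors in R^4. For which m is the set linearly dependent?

The set is linearly dependent precisely when det[u; v; w; z] = 0.
The determinant works out to 98*m + 476.
This vanishes exactly when m = -34/7.

m = -34/7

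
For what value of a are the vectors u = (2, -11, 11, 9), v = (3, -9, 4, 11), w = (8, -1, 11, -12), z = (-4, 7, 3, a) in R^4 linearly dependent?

Place the vectors as rows of a 4×4 matrix; dependence ⇔ determinant zero.
Expanding, det = 580*a + 7540.
Solving 580*a + 7540 = 0 yields a = -13.

a = -13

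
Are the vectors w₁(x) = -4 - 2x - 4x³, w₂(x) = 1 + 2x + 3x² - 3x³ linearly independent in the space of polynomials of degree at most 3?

Take coordinates with respect to the standard basis {1, x, …, x³}.
Place the vectors as rows of a 2×4 matrix and reduce to echelon form.
The reduction yields 2 nonzero rows, so the rank is 2.
Since rank = 2 (the number of vectors), the set is linearly independent.

linearly independent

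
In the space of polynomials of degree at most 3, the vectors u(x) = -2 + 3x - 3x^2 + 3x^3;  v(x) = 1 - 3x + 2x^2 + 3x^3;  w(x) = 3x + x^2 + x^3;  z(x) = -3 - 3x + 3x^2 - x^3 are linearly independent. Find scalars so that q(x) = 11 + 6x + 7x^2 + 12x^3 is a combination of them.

q = -u + 3v + 4w - 2z

Take coordinate vectors relative to {1, x, …, x^3}.
Write q = a₁u + … + a₄z and equate components.
Back-substitution yields (a₁, …, a₄) = (-1, 3, 4, -2).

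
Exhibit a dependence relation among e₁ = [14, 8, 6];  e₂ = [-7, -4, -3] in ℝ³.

e₁ + 2e₂ = 0

Set up α₁e₁ + α₂e₂ = 0 and solve the homogeneous system.
A generator of the null space is (1, 2).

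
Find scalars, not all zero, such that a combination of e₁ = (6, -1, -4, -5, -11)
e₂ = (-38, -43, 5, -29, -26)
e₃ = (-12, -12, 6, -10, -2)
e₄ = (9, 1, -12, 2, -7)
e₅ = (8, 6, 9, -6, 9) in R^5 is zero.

e₁ - e₂ + 3e₃ - e₅ = 0

Row-reduce the matrix with e₁, e₂, e₃, e₄, e₅ as columns; the null space gives the coefficients.
A generator of the null space is (1, -1, 3, 0, -1).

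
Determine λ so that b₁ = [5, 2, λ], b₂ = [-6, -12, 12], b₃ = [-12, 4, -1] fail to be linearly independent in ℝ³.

The set is linearly dependent precisely when det[b₁; b₂; b₃] = 0.
The determinant works out to -168*λ - 480.
Setting this to zero gives λ = -20/7.

λ = -20/7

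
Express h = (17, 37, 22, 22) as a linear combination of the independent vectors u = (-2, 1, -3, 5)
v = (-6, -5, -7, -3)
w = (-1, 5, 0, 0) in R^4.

h = 2u - 4v + 3w

Write h = c₁u + … + c₃w and equate components.
Back-substitution yields (c₁, c₂, c₃) = (2, -4, 3).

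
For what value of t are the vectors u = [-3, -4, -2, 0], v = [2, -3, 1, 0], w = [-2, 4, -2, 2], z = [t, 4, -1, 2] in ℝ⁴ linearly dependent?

t = -3/10

Dependence holds iff the 4×4 matrix [u v w z] is singular.
Expanding, det = 20*t + 6.
Setting this to zero gives t = -3/10.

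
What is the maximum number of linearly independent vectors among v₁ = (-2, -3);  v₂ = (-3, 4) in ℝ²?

Form the matrix with v₁, v₂ as columns and reduce.
Reduction leaves 2 leading entries, giving rank 2.

2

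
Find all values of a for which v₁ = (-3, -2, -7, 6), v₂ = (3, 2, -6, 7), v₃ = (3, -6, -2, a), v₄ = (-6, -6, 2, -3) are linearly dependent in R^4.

a = 7

The set is linearly dependent precisely when det[v₁; v₂; v₃; v₄] = 0.
The determinant works out to 546 - 78*a.
Setting this to zero gives a = 7.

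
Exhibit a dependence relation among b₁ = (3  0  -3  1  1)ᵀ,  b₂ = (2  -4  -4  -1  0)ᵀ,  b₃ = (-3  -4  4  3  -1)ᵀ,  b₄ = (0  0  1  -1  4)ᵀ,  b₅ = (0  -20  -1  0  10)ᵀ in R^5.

3b₂ + 2b₃ + 3b₄ - b₅ = 0

Set up α₁b₁ + … + α₅b₅ = 0 and solve the homogeneous system.
The free variable yields coefficients (0, 3, 2, 3, -1) (any nonzero multiple also works).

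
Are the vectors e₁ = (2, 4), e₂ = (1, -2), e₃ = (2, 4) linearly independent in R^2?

There are 3 vectors in a 2-dimensional space, so they cannot be linearly independent.

linearly dependent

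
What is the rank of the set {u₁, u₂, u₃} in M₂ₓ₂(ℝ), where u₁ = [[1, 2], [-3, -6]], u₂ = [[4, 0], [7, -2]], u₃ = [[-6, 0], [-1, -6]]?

Represent each element by its coordinate vector in ℝ⁴.
Apply Gaussian elimination to the matrix whose rows are u₁, u₂, u₃.
The echelon form has 3 nonzero rows, so the rank is 3.

3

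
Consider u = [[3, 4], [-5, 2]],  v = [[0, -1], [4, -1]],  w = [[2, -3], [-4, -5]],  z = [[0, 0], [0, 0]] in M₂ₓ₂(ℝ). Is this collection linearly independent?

Take coordinates with respect to the standard basis {E₁₁, E₁₂, E₂₁, E₂₂}.
One of the vectors is the zero vector, so the set is linearly dependent.

linearly dependent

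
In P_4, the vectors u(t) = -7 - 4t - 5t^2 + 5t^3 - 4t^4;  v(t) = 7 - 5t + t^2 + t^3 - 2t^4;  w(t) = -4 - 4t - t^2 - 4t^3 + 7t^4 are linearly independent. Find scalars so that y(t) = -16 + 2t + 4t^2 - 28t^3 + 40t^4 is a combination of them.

Work in coordinates with respect to the standard basis {1, t, …, t^4}.
Since u, v, w are independent, the coefficients expressing y are uniquely determined by a linear system.
Row-reducing the augmented matrix gives the unique coefficients (α₁, α₂, α₃) = (-2, -2, 4).

y = -2u - 2v + 4w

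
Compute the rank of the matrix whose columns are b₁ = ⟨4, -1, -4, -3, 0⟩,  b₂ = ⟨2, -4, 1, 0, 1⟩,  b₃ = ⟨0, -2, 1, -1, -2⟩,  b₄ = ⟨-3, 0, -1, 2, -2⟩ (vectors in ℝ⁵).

Form the matrix with b₁, b₂, b₃, b₄ as columns and reduce.
Reduction leaves 4 leading entries, giving rank 4.

4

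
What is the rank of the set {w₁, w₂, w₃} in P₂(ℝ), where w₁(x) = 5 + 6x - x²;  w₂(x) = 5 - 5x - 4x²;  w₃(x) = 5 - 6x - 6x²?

Pass to coordinate vectors with respect to the basis {1, x, x²}.
Row-reduce the 3×3 matrix with these as rows.
Exactly 3 pivots survive; hence the rank is 3.

rank 3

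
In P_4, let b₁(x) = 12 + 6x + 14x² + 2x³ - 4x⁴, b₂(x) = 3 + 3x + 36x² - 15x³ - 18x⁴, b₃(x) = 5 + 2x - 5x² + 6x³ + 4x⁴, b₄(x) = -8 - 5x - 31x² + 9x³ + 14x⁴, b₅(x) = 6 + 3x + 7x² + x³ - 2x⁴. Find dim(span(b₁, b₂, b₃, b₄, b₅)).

Use coordinates relative to {1, x, …, x⁴}.
Put the 5×5 matrix [b₁|b₂|b₃|b₄|b₅] into echelon form.
The echelon form has 2 nonzero rows, so the rank is 2.

dim = 2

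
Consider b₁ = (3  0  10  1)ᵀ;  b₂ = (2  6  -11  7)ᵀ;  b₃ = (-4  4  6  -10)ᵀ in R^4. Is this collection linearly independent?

Place the vectors as rows of a 3×4 matrix and reduce to echelon form.
The reduction yields 3 nonzero rows, so the rank is 3.
Since rank = 3 (the number of vectors), the set is linearly independent.

linearly independent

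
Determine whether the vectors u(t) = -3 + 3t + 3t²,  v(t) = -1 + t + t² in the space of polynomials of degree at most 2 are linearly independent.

linearly dependent

Take coordinates with respect to the standard basis {1, t, t²}.
Row-reduce the matrix whose columns are u, v.
The reduction yields 1 nonzero row, so the rank is 1.
Since rank 1 < 2, the set is linearly dependent.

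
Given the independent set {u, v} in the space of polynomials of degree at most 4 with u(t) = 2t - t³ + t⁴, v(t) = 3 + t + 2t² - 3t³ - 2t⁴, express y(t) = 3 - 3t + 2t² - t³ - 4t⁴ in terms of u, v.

y = -2u + v

Work in coordinates with respect to the standard basis {1, t, …, t⁴}.
Write y = a₁u + a₂v and equate components.
The system has the unique solution (a₁, a₂) = (-2, 1).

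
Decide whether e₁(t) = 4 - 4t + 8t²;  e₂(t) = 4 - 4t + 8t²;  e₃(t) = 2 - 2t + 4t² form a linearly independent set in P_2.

Write each element as a coordinate vector in ℝ³ using {1, t, t²}.
One vector is a scalar multiple of another, so the set is dependent.

linearly dependent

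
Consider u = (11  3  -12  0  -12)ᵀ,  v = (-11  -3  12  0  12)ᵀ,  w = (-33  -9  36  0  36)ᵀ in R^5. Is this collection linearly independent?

One vector is a scalar multiple of another, so the set is dependent.

linearly dependent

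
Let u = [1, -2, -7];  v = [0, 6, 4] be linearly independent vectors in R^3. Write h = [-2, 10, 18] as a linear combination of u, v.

Write h = a₁u + a₂v and equate components.
Row-reducing the augmented matrix gives the unique coefficients (a₁, a₂) = (-2, 1).

h = -2u + v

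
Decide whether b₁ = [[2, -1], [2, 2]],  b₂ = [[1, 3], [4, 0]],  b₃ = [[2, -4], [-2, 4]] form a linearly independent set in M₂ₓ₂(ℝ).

Write each element as a coordinate vector in ℝ⁴ using {E₁₁, E₁₂, E₂₁, E₂₂}.
Row-reduce the matrix whose columns are b₁, b₂, b₃.
The reduction yields 3 nonzero rows, so the rank is 3.
Since rank = 3 (the number of vectors), the set is linearly independent.

linearly independent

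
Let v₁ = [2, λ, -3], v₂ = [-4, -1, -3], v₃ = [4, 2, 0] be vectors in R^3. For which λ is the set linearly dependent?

The set is linearly dependent precisely when det[v₁; v₂; v₃] = 0.
The determinant works out to 24 - 12*λ.
This vanishes exactly when λ = 2.

λ = 2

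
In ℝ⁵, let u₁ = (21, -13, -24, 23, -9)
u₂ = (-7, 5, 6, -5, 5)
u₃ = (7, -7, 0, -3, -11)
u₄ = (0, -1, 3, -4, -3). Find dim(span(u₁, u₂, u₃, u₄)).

Put the 5×4 matrix [u₁|u₂|u₃|u₄] into echelon form.
Reduction leaves 2 leading entries, giving rank 2.

dim = 2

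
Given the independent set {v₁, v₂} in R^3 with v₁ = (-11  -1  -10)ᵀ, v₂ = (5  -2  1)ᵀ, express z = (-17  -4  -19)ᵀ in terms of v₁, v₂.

z = 2v₁ + v₂

Since v₁, v₂ are independent, the coefficients expressing z are uniquely determined by a linear system.
Back-substitution yields (a₁, a₂) = (2, 1).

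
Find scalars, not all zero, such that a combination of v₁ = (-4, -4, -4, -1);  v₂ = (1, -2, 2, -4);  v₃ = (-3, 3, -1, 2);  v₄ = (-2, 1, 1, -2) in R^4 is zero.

v₂ + v₃ - v₄ = 0

Write the vectors as columns of a matrix and find a nonzero vector in its null space.
The free variable yields coefficients (0, 1, 1, -1) (any nonzero multiple also works).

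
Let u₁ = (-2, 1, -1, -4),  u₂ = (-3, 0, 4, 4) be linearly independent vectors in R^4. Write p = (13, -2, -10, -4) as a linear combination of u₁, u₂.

Write p = a₁u₁ + a₂u₂ and equate components.
Row-reducing the augmented matrix gives the unique coefficients (a₁, a₂) = (-2, -3).

p = -2u₁ - 3u₂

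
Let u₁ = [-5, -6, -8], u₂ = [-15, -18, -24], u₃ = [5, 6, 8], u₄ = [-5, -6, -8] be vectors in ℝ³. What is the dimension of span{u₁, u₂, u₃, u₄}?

1

Put the 3×4 matrix [u₁|u₂|u₃|u₄] into echelon form.
The echelon form has 1 nonzero row, so the rank is 1.
(With 4 elements in a 3-dimensional space the rank is at most 3.)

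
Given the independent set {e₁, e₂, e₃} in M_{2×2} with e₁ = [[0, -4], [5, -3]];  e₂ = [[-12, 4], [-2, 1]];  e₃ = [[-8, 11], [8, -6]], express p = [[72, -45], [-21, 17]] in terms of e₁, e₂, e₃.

Identify each element with its coordinate vector in ℝ⁴ via {E₁₁, E₁₂, E₂₁, E₂₂}.
Since e₁, e₂, e₃ are independent, the coefficients expressing p are uniquely determined by a linear system.
The system has the unique solution (α₁, α₂, α₃) = (-1, -4, -3).

p = -e₁ - 4e₂ - 3e₃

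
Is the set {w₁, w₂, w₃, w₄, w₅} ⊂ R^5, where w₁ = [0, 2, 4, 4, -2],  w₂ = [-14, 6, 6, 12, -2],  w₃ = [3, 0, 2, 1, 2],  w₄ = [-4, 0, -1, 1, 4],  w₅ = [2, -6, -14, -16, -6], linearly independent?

linearly dependent

Place the vectors as rows of a 5×5 matrix and reduce to echelon form.
The reduction yields 3 nonzero rows, so the rank is 3.
Since rank 3 < 5, the set is linearly dependent.
Indeed 3w₁ - w₂ - 2w₃ + 2w₄ = 0.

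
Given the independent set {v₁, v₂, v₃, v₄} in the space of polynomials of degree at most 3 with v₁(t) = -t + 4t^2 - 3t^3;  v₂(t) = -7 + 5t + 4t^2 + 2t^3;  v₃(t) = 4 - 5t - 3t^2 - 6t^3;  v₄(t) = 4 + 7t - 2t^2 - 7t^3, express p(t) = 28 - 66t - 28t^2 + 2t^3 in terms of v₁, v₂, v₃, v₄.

Work in coordinates with respect to the standard basis {1, t, …, t^3}.
Set up the augmented matrix [v₁ | v₂ | v₃ | v₄ | p] and row-reduce.
Back-substitution yields (c₁, …, c₄) = (-2, -4, 4, -4).

p = -2v₁ - 4v₂ + 4v₃ - 4v₄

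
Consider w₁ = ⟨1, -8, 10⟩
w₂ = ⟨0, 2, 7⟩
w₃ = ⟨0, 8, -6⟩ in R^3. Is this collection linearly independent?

linearly independent

Place the vectors as rows of a 3×3 matrix and reduce to echelon form.
The reduction yields 3 nonzero rows, so the rank is 3.
Since rank = 3 (the number of vectors), the set is linearly independent.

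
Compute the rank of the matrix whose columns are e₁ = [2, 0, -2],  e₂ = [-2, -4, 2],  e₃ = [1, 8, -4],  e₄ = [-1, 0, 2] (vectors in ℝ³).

Put the 3×4 matrix [e₁|e₂|e₃|e₄] into echelon form.
The echelon form has 3 nonzero rows, so the rank is 3.
(With 4 elements in a 3-dimensional space the rank is at most 3.)

3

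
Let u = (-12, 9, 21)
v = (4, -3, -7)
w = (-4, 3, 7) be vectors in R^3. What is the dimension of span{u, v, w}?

dim = 1

Row-reduce the 3×3 matrix with these as rows.
Reduction leaves 1 leading entry, giving rank 1.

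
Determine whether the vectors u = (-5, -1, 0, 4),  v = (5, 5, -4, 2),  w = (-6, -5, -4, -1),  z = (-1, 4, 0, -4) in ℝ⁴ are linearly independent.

Place the vectors as rows of a 4×4 matrix and reduce to echelon form.
The reduction yields 4 nonzero rows, so the rank is 4.
Since rank = 4 (the number of vectors), the set is linearly independent.

linearly independent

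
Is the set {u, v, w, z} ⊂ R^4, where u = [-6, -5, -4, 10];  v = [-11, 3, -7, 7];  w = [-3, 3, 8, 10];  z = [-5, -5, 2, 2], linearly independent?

linearly independent

Place the vectors as rows of a 4×4 matrix and reduce to echelon form.
The reduction yields 4 nonzero rows, so the rank is 4.
Since rank = 4 (the number of vectors), the set is linearly independent.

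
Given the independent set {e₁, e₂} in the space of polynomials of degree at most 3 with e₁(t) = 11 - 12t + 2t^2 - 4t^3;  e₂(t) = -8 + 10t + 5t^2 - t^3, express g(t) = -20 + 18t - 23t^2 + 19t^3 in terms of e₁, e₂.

g = -4e₁ - 3e₂

Work in coordinates with respect to the standard basis {1, t, …, t^3}.
Set up the augmented matrix [e₁ | e₂ | g] and row-reduce.
The system has the unique solution (α₁, α₂) = (-4, -3).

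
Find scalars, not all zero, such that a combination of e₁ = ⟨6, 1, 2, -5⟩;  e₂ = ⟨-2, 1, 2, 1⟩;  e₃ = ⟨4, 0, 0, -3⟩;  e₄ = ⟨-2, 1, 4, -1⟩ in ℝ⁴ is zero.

Write the vectors as columns of a matrix and find a nonzero vector in its null space.
One solution (up to scaling) is (1, -1, -2, 0).

e₁ - e₂ - 2e₃ = 0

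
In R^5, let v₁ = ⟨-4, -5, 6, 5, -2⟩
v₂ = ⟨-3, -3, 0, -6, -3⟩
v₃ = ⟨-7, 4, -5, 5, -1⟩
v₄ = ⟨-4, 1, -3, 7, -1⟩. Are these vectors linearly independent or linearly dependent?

linearly independent

Place the vectors as rows of a 4×5 matrix and reduce to echelon form.
The reduction yields 4 nonzero rows, so the rank is 4.
Since rank = 4 (the number of vectors), the set is linearly independent.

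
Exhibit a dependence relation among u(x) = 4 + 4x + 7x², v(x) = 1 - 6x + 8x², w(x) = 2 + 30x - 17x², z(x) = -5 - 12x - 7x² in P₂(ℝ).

Write each element as a vector in ℝ³ using {1, x, x²}.
Write the vectors as columns of a matrix and find a nonzero vector in its null space.
A generator of the null space is (0, 3, 1, 1).

3v + w + z = 0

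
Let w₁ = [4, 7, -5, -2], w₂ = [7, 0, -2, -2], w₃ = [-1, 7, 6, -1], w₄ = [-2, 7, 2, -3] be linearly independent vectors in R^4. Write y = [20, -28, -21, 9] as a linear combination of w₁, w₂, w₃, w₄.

y = w₁ + w₂ - w₃ - 4w₄

Since w₁, w₂, w₃, w₄ are independent, the coefficients expressing y are uniquely determined by a linear system.
Row-reducing the augmented matrix gives the unique coefficients (a₁, …, a₄) = (1, 1, -1, -4).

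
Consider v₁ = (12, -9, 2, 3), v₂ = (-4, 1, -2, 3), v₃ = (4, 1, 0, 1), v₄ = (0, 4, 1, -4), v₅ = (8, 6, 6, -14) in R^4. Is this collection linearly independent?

linearly dependent

There are 5 vectors in a 4-dimensional space, so they cannot be linearly independent.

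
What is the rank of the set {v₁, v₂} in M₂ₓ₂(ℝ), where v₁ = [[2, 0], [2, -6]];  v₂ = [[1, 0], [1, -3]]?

1

Pass to coordinate vectors with respect to the basis {E₁₁, E₁₂, E₂₁, E₂₂}.
Put the 4×2 matrix [v₁|v₂] into echelon form.
The echelon form has 1 nonzero row, so the rank is 1.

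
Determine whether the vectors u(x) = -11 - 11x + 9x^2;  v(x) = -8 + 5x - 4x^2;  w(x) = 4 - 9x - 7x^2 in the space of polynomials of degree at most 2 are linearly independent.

Write each element as a coordinate vector in ℝ³ using {1, x, x^2}.
The matrix [u|v|w] has determinant 2041.
A nonzero determinant means the columns are linearly independent.

linearly independent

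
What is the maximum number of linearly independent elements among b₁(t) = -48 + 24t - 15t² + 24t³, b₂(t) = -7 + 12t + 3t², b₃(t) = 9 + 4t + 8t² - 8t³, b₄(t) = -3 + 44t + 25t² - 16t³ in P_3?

Pass to coordinate vectors with respect to the basis {1, t, …, t³}.
Form the matrix with b₁, b₂, b₃, b₄ as columns and reduce.
Reduction leaves 2 leading entries, giving rank 2.

2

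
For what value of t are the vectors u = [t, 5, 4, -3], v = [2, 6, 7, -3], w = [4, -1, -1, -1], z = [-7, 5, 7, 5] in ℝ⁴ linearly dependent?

t = -55/6

Dependence holds iff the 4×4 matrix [u v w z] is singular.
Cofactor expansion gives det = 18*t + 165.
This vanishes exactly when t = -55/6.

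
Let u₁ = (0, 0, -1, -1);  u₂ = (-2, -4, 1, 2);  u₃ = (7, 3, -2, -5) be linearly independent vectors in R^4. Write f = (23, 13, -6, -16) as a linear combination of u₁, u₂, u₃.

f = -u₁ - u₂ + 3u₃

Set up the augmented matrix [u₁ | u₂ | u₃ | f] and row-reduce.
Back-substitution yields (a₁, a₂, a₃) = (-1, -1, 3).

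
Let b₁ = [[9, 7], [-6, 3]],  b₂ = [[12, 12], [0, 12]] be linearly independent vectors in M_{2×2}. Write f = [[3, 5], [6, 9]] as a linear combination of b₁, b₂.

Take coordinate vectors relative to {E₁₁, E₁₂, E₂₁, E₂₂}.
Solve the system with b₁, b₂ as columns and f as the right-hand side.
The system has the unique solution (a₁, a₂) = (-1, 1).

f = -b₁ + b₂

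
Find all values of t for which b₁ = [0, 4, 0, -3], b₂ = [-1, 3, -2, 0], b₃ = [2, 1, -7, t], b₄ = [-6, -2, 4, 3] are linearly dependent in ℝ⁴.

The set is linearly dependent precisely when det[b₁; b₂; b₃; b₄] = 0.
The determinant works out to 192 - 64*t.
Solving 192 - 64*t = 0 yields t = 3.

t = 3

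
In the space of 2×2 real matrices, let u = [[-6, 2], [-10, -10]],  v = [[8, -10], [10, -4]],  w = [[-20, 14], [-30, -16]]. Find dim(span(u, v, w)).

dim = 2

Use coordinates relative to {E₁₁, E₁₂, E₂₁, E₂₂}.
Form the matrix with u, v, w as columns and reduce.
Exactly 2 pivots survive; hence the rank is 2.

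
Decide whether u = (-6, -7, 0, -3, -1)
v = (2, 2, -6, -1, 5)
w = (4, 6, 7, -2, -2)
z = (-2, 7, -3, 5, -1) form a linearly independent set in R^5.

linearly independent

Row-reduce the matrix whose columns are u, v, w, z.
The reduction yields 4 nonzero rows, so the rank is 4.
Since rank = 4 (the number of vectors), the set is linearly independent.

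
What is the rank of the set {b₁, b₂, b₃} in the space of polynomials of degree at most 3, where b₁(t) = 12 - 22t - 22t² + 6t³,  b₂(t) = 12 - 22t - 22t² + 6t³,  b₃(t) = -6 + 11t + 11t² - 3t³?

1

Represent each element by its coordinate vector in ℝ⁴.
Row-reduce the 3×4 matrix with these as rows.
Exactly 1 pivot survives; hence the rank is 1.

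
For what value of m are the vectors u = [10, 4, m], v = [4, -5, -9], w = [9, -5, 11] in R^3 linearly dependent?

The set is linearly dependent precisely when det[u; v; w] = 0.
Expanding, det = 25*m - 1500.
Setting this to zero gives m = 60.

m = 60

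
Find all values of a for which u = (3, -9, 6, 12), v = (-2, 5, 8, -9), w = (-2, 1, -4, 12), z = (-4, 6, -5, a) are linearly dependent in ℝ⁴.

a = 27/4

The vectors are dependent exactly when the determinant of the matrix with rows u, v, w, z vanishes.
The determinant works out to 180*a - 1215.
Setting this to zero gives a = 27/4.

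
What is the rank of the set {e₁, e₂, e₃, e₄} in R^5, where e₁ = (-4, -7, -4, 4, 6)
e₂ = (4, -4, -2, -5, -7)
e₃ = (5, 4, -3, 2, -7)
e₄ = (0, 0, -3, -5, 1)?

4

Form the matrix with e₁, e₂, e₃, e₄ as columns and reduce.
The echelon form has 4 nonzero rows, so the rank is 4.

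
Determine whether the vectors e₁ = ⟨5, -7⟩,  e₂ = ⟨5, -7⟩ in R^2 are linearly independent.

Place the vectors as rows of a 2×2 matrix and reduce to echelon form.
The reduction yields 1 nonzero row, so the rank is 1.
Since rank 1 < 2, the set is linearly dependent.

linearly dependent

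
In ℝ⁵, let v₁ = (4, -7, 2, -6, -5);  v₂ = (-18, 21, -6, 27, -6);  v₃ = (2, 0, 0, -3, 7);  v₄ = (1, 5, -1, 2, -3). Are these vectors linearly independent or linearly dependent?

linearly dependent

Row-reduce the matrix whose columns are v₁, v₂, v₃, v₄.
The reduction yields 3 nonzero rows, so the rank is 3.
Since rank 3 < 4, the set is linearly dependent.
Indeed 3v₁ + v₂ + 3v₃ = 0.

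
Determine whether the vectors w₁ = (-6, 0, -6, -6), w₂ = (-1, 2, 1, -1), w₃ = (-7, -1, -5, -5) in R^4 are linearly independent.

Place the vectors as rows of a 3×4 matrix and reduce to echelon form.
The reduction yields 3 nonzero rows, so the rank is 3.
Since rank = 3 (the number of vectors), the set is linearly independent.

linearly independent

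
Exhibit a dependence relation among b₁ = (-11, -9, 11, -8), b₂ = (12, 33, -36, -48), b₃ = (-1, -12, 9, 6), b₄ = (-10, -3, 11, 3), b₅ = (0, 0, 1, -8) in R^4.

Solve the homogeneous system with b₁, b₂, b₃, b₄, b₅ as columns by row-reducing the coefficient matrix.
One solution (up to scaling) is (1, -1, -3, -2, 2).

b₁ - b₂ - 3b₃ - 2b₄ + 2b₅ = 0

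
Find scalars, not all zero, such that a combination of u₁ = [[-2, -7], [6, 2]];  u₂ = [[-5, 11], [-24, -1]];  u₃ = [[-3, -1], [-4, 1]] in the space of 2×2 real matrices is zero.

Write each element as a vector in ℝ⁴ using {E₁₁, E₁₂, E₂₁, E₂₂}.
Solve the homogeneous system with u₁, u₂, u₃ as columns by row-reducing the coefficient matrix.
The free variable yields coefficients (2, 1, -3) (any nonzero multiple also works).

2u₁ + u₂ - 3u₃ = 0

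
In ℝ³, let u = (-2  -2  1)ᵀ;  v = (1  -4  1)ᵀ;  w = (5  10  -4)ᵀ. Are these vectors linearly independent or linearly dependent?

linearly dependent

Row-reduce the matrix whose columns are u, v, w.
The reduction yields 2 nonzero rows, so the rank is 2.
Since rank 2 < 3, the set is linearly dependent.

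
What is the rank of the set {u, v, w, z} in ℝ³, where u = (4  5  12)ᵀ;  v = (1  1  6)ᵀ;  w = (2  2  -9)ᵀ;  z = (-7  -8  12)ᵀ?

Put the 3×4 matrix [u|v|w|z] into echelon form.
There are 3 pivot columns, so rank = 3.
(With 4 elements in a 3-dimensional space the rank is at most 3.)

rank 3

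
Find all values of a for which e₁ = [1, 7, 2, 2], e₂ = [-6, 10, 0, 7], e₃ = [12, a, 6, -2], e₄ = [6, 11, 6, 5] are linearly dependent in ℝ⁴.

a = 1

The set is linearly dependent precisely when det[e₁; e₂; e₃; e₄] = 0.
Cofactor expansion gives det = 30 - 30*a.
This vanishes exactly when a = 1.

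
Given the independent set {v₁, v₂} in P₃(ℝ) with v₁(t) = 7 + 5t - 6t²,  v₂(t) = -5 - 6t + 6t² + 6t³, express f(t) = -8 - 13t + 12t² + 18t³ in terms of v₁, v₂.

Take coordinate vectors relative to {1, t, …, t³}.
Set up the augmented matrix [v₁ | v₂ | f] and row-reduce.
Back-substitution yields (a₁, a₂) = (1, 3).

f = v₁ + 3v₂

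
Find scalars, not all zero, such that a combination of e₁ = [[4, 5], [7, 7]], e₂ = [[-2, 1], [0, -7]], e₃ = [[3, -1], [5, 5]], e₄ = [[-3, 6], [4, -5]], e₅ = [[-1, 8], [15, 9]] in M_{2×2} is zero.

e₁ + 3e₂ - 2e₃ - 3e₄ + e₅ = 0

Write each element as a vector in ℝ⁴ using {E₁₁, E₁₂, E₂₁, E₂₂}.
Write the vectors as columns of a matrix and find a nonzero vector in its null space.
A generator of the null space is (1, 3, -2, -3, 1).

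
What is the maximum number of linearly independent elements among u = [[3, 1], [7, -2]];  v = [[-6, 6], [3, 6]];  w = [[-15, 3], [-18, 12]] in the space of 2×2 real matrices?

Use coordinates relative to {E₁₁, E₁₂, E₂₁, E₂₂}.
Put the 4×3 matrix [u|v|w] into echelon form.
Reduction leaves 2 leading entries, giving rank 2.

2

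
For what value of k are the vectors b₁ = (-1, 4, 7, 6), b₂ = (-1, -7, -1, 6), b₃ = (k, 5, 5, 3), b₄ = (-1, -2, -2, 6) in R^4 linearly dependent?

Dependence holds iff the 4×4 matrix [b₁ b₂ b₃ b₄] is singular.
Expanding, det = 306*k + 153.
Setting this to zero gives k = -1/2.

k = -1/2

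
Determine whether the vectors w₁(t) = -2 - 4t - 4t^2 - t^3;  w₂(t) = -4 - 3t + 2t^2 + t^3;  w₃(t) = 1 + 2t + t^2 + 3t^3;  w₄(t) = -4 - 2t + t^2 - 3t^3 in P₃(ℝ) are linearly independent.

Write each element as a coordinate vector in ℝ⁴ using {1, t, …, t^3}.
Form the 4×4 matrix with these as columns; its determinant is -121.
A nonzero determinant means the columns are linearly independent.

linearly independent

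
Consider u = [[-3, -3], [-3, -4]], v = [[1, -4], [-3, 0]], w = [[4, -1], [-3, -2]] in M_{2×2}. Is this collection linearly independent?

linearly independent

Write each element as a coordinate vector in ℝ⁴ using {E₁₁, E₁₂, E₂₁, E₂₂}.
Place the vectors as rows of a 3×4 matrix and reduce to echelon form.
The reduction yields 3 nonzero rows, so the rank is 3.
Since rank = 3 (the number of vectors), the set is linearly independent.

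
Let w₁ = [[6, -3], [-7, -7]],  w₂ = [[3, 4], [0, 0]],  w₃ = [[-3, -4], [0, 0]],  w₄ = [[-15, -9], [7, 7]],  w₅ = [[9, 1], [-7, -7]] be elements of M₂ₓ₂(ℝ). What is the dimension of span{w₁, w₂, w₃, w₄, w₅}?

2

Pass to coordinate vectors with respect to the basis {E₁₁, E₁₂, E₂₁, E₂₂}.
Form the matrix with w₁, w₂, w₃, w₄, w₅ as columns and reduce.
Reduction leaves 2 leading entries, giving rank 2.
(With 5 elements in a 4-dimensional space the rank is at most 4.)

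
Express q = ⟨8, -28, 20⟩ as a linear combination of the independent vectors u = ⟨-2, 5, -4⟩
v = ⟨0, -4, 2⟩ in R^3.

Write q = c₁u + c₂v and equate components.
Back-substitution yields (c₁, c₂) = (-4, 2).

q = -4u + 2v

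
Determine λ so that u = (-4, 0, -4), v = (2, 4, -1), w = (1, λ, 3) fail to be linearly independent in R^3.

The vectors are dependent exactly when the determinant of the matrix with rows u, v, w vanishes.
Cofactor expansion gives det = -12*λ - 32.
This vanishes exactly when λ = -8/3.

λ = -8/3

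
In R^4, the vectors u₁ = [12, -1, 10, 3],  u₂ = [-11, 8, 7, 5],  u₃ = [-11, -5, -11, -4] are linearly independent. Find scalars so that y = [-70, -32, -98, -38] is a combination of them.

y = -4u₁ - 2u₂ + 4u₃

Solve the system with u₁, u₂, u₃ as columns and y as the right-hand side.
Back-substitution yields (α₁, α₂, α₃) = (-4, -2, 4).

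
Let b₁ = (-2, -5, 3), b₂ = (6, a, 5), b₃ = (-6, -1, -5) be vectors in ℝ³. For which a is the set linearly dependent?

a = 1

The vectors are dependent exactly when the determinant of the matrix with rows b₁, b₂, b₃ vanishes.
Expanding, det = 28*a - 28.
This vanishes exactly when a = 1.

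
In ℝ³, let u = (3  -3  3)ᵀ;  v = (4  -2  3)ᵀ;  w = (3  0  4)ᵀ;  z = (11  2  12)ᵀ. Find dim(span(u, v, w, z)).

dim = 3

Put the 3×4 matrix [u|v|w|z] into echelon form.
Exactly 3 pivots survive; hence the rank is 3.
(With 4 elements in a 3-dimensional space the rank is at most 3.)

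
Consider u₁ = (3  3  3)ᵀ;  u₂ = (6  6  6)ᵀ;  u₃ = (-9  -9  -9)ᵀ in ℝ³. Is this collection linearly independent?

One vector is a scalar multiple of another, so the set is dependent.

linearly dependent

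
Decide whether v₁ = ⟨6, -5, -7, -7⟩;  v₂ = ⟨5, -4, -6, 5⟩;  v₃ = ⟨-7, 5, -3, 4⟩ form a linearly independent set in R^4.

Place the vectors as rows of a 3×4 matrix and reduce to echelon form.
The reduction yields 3 nonzero rows, so the rank is 3.
Since rank = 3 (the number of vectors), the set is linearly independent.

linearly independent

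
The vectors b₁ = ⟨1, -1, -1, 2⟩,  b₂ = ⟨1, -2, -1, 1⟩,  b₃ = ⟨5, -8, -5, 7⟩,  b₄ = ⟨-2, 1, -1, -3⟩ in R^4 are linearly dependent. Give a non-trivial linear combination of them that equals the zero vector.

Row-reduce the matrix with b₁, b₂, b₃, b₄ as columns; the null space gives the coefficients.
One solution (up to scaling) is (2, 3, -1, 0).

2b₁ + 3b₂ - b₃ = 0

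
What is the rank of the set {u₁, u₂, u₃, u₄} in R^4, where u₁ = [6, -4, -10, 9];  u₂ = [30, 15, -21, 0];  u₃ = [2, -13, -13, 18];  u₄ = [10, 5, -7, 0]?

2

Form the matrix with u₁, u₂, u₃, u₄ as columns and reduce.
Exactly 2 pivots survive; hence the rank is 2.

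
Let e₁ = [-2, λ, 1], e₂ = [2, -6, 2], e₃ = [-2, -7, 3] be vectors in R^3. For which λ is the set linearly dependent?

λ = -9/5

The set is linearly dependent precisely when det[e₁; e₂; e₃] = 0.
The determinant works out to -10*λ - 18.
This vanishes exactly when λ = -9/5.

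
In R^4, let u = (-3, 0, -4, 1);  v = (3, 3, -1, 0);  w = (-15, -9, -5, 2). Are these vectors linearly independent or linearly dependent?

Place the vectors as rows of a 3×4 matrix and reduce to echelon form.
The reduction yields 2 nonzero rows, so the rank is 2.
Since rank 2 < 3, the set is linearly dependent.
Indeed 2u - 3v - w = 0.

linearly dependent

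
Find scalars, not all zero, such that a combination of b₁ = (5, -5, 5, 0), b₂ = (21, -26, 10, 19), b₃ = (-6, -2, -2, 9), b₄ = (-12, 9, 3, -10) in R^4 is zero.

Solve the homogeneous system with b₁, b₂, b₃, b₄ as columns by row-reducing the coefficient matrix.
A generator of the null space is (3, -1, 1, -1).

3b₁ - b₂ + b₃ - b₄ = 0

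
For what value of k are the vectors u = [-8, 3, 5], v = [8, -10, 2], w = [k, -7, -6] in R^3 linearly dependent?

k = 13

Dependence holds iff the 3×3 matrix [u v w] is singular.
Cofactor expansion gives det = 56*k - 728.
Solving 56*k - 728 = 0 yields k = 13.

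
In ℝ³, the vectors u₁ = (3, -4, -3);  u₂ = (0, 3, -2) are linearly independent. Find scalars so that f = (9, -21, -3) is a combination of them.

f = 3u₁ - 3u₂

Since u₁, u₂ are independent, the coefficients expressing f are uniquely determined by a linear system.
Row-reducing the augmented matrix gives the unique coefficients (a₁, a₂) = (3, -3).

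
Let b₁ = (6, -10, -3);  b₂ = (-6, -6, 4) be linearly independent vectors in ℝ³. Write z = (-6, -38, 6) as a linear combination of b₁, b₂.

Write z = c₁b₁ + c₂b₂ and equate components.
Back-substitution yields (c₁, c₂) = (2, 3).

z = 2b₁ + 3b₂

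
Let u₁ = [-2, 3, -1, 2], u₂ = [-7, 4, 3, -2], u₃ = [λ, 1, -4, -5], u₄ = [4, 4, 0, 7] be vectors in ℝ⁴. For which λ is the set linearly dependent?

The vectors are dependent exactly when the determinant of the matrix with rows u₁, u₂, u₃, u₄ vanishes.
The determinant works out to 75*λ + 775.
Solving 75*λ + 775 = 0 yields λ = -31/3.

λ = -31/3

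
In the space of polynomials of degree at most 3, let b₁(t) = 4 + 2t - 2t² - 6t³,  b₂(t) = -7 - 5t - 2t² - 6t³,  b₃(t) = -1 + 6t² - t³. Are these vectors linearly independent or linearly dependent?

linearly independent

Take coordinates with respect to the standard basis {1, t, …, t³}.
Row-reduce the matrix whose columns are b₁, b₂, b₃.
The reduction yields 3 nonzero rows, so the rank is 3.
Since rank = 3 (the number of vectors), the set is linearly independent.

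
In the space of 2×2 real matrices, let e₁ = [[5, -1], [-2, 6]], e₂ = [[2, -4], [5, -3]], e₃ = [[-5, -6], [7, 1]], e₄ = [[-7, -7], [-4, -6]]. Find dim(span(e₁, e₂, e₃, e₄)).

Represent each element by its coordinate vector in ℝ⁴.
Row-reduce the 4×4 matrix with these as rows.
Exactly 4 pivots survive; hence the rank is 4.

4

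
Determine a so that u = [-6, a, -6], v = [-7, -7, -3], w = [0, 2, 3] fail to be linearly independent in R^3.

The set is linearly dependent precisely when det[u; v; w] = 0.
Expanding, det = 21*a + 174.
This vanishes exactly when a = -58/7.

a = -58/7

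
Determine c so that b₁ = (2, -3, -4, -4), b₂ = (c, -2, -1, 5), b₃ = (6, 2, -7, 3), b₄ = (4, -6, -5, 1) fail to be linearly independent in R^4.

Place the vectors as rows of a 4×4 matrix; dependence ⇔ determinant zero.
Expanding, det = 528 - 264*c.
Solving 528 - 264*c = 0 yields c = 2.

c = 2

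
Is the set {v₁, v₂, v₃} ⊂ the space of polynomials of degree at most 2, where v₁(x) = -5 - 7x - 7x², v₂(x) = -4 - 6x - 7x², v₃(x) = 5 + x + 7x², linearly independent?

linearly independent

Write each element as a coordinate vector in ℝ³ using {1, x, x²}.
Form the 3×3 matrix with these as columns; its determinant is 42.
A nonzero determinant means the columns are linearly independent.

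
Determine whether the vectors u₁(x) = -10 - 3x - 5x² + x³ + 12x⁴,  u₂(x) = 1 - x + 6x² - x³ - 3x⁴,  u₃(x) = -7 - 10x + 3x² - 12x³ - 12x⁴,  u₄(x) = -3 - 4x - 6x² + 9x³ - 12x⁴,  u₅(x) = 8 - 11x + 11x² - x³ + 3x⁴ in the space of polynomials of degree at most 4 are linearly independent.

Write each element as a coordinate vector in ℝ⁵ using {1, x, …, x⁴}.
Place the vectors as rows of a 5×5 matrix and reduce to echelon form.
The reduction yields 5 nonzero rows, so the rank is 5.
Since rank = 5 (the number of vectors), the set is linearly independent.

linearly independent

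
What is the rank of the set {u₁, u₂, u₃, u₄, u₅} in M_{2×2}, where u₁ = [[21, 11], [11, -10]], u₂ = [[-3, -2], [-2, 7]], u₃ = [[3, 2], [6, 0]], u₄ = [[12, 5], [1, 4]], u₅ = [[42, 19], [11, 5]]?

Use coordinates relative to {E₁₁, E₁₂, E₂₁, E₂₂}.
Row-reduce the 5×4 matrix with these as rows.
The echelon form has 3 nonzero rows, so the rank is 3.
(With 5 elements in a 4-dimensional space the rank is at most 4.)

rank 3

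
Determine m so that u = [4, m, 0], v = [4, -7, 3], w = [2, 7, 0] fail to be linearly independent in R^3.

The vectors are dependent exactly when the determinant of the matrix with rows u, v, w vanishes.
The determinant works out to 6*m - 84.
Setting this to zero gives m = 14.

m = 14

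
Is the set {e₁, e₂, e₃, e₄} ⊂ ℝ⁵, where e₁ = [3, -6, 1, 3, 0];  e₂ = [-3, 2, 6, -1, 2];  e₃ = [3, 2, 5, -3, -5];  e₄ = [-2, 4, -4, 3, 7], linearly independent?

Row-reduce the matrix whose columns are e₁, e₂, e₃, e₄.
The reduction yields 4 nonzero rows, so the rank is 4.
Since rank = 4 (the number of vectors), the set is linearly independent.

linearly independent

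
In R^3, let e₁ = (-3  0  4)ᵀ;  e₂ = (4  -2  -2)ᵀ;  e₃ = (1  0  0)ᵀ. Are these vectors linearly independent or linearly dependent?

Row-reduce the matrix whose columns are e₁, e₂, e₃.
The reduction yields 3 nonzero rows, so the rank is 3.
Since rank = 3 (the number of vectors), the set is linearly independent.

linearly independent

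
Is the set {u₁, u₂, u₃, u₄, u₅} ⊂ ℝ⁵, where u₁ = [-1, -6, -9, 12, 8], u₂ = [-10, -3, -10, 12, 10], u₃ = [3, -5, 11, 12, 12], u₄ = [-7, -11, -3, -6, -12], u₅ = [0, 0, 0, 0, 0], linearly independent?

One of the vectors is the zero vector, so the set is linearly dependent.

linearly dependent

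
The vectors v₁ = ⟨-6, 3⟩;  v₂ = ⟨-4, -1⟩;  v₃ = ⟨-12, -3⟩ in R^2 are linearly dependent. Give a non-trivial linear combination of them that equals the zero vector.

3v₂ - v₃ = 0

Row-reduce the matrix with v₁, v₂, v₃ as columns; the null space gives the coefficients.
One solution (up to scaling) is (0, 3, -1).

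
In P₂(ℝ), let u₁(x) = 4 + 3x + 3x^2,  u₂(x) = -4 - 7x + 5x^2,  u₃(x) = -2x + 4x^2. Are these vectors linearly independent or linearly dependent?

linearly dependent

Take coordinates with respect to the standard basis {1, x, x^2}.
The matrix [u₁|u₂|u₃] has determinant 0.
A zero determinant means the columns are linearly dependent.
Indeed u₁ + u₂ - 2u₃ = 0.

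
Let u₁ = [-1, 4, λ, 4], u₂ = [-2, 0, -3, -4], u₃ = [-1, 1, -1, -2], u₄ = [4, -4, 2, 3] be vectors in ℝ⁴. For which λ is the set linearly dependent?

λ = 29/10

The vectors are dependent exactly when the determinant of the matrix with rows u₁, u₂, u₃, u₄ vanishes.
Expanding, det = 10*λ - 29.
Setting this to zero gives λ = 29/10.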